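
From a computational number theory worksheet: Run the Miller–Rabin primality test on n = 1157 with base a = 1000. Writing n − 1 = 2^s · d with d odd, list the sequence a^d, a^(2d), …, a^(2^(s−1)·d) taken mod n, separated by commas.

n − 1 = 1156 = 2^2 · 289, so s = 2 and d = 289.
x_0 = 1000^289 mod 1157 = 974.
x_1 = 974^2 mod 1157 = 1093.

974, 1093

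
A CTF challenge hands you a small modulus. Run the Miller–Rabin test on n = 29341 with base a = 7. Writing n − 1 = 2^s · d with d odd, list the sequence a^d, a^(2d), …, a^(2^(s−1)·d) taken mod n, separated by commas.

n − 1 = 29340 = 2^2 · 7335, so s = 2 and d = 7335.
x_0 = 7^7335 mod 29341 = 23496.
x_1 = 23496^2 mod 29341 = 11101.

23496, 11101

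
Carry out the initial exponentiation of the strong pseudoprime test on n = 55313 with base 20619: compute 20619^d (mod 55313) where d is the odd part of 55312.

52482

n − 1 = 55312 = 2^4 · 3457, so s = 4 and d = 3457.
20619^3457 mod 55313 = 52482.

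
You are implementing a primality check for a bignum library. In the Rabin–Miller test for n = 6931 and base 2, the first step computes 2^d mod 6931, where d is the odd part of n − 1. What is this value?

6107

n − 1 = 6930 = 2^1 · 3465, so s = 1 and d = 3465.
2^3465 mod 6931 = 6107.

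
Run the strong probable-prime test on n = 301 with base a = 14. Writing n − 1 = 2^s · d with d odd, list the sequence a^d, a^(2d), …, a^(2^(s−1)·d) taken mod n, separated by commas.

140, 35

n − 1 = 300 = 2^2 · 75, so s = 2 and d = 75.
x_0 = 14^75 mod 301 = 140.
x_1 = 140^2 mod 301 = 35.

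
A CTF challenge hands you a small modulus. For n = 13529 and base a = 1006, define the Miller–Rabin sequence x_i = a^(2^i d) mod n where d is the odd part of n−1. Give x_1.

n − 1 = 13528 = 2^3 · 1691, so s = 3 and d = 1691.
x_0 = 1006^1691 mod 13529 = 2798.
x_1 = 2798^2 mod 13529 = 9042.

9042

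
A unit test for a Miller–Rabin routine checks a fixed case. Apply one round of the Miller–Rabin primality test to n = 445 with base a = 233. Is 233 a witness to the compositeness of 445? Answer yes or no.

n − 1 = 444 = 2^2 · 111, so s = 2 and d = 111.
x_0 = 233^111 mod 445 = 212.
x_0 is neither 1 nor 444, so continue squaring.
x_1 = 212^2 mod 445 = 444.
x_1 ≡ −1, so 233 is not a witness.

no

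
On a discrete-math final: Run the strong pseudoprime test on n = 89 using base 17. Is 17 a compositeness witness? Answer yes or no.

n − 1 = 88 = 2^3 · 11, so s = 3 and d = 11.
Repeated squaring mod 89: 17^1 ≡ 17, 17^2 ≡ 22, 17^4 ≡ 39, 17^8 ≡ 8.
11 = 8 + 2 + 1, so 17^11 ≡ 8·22·17 ≡ 55 (mod 89).
x_0 = 17^11 mod 89 = 55.
x_0 is neither 1 nor 88, so continue squaring.
x_1 = 55^2 mod 89 = 88.
x_1 ≡ −1, so 17 is not a witness.

no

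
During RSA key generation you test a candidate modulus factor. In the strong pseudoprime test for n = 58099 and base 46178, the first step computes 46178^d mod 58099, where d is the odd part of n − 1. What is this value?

1

n − 1 = 58098 = 2^1 · 29049, so s = 1 and d = 29049.
By repeated squaring, 46178^29049 ≡ 1 (mod 58099).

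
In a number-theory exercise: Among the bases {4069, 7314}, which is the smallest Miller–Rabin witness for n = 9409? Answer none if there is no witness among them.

n − 1 = 9408 = 2^6 · 147, so s = 6 and d = 147.
Base 4069: x_0 = 4069^147 mod 9409 = 5072. x_0 is neither 1 nor 9408, so continue squaring. x_1 = 5072^2 mod 9409 = 978. x_2 = 978^2 mod 9409 = 6175. x_3 = 6175^2 mod 9409 = 5357. x_4 = 5357^2 mod 9409 = 9408. x_4 ≡ −1, so 4069 is not a witness.
Base 7314: x_0 = 7314^147 mod 9409 = 5671. x_0 is neither 1 nor 9408, so continue squaring. x_1 = 5671^2 mod 9409 = 279. x_2 = 279^2 mod 9409 = 2569. x_3 = 2569^2 mod 9409 = 4052. x_4 = 4052^2 mod 9409 = 9408. x_4 ≡ −1, so 7314 is not a witness.
No listed base is a witness for 9409.

none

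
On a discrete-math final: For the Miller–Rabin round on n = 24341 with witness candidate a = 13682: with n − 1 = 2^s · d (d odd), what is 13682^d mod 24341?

9006

n − 1 = 24340 = 2^2 · 6085, so s = 2 and d = 6085.
13682^6085 mod 24341 = 9006.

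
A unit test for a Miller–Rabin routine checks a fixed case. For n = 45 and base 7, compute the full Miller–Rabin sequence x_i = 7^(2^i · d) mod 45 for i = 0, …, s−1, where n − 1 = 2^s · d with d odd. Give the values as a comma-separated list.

n − 1 = 44 = 2^2 · 11, so s = 2 and d = 11.
x_0 = 7^11 mod 45 = 13.
x_1 = 13^2 mod 45 = 34.

13, 34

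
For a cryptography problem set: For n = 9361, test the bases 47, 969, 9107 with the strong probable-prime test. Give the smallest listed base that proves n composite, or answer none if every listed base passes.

969

n − 1 = 9360 = 2^4 · 585, so s = 4 and d = 585.
Base 47: x_0 = 47^585 mod 9361 = 1. x_0 = 1, so 47 is not a witness.
Base 969: x_0 = 969^585 mod 9361 = 4885. x_0 is neither 1 nor 9360, so continue squaring. x_1 = 4885^2 mod 9361 = 2036. x_2 = 2036^2 mod 9361 = 7734. x_3 = 7734^2 mod 9361 = 7327. Reached i = s−1 = 3 without hitting −1: 969 is a Miller–Rabin witness and 9361 is composite.
Base 9107: x_0 = 9107^585 mod 9361 = 1264. x_0 is neither 1 nor 9360, so continue squaring. x_1 = 1264^2 mod 9361 = 6326. x_2 = 6326^2 mod 9361 = 1. x_2 = 1 but x_1 ≠ ±1, a nontrivial square root of 1 — 9107 is a witness and 9361 is composite.
The smallest witness among the given bases is 969.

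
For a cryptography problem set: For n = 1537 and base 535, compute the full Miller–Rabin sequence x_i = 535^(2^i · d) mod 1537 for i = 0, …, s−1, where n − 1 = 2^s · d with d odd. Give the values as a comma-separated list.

n − 1 = 1536 = 2^9 · 3, so s = 9 and d = 3.
x_0 = 535^3 mod 1537 = 602.
x_1 = 602^2 mod 1537 = 1209.
x_2 = 1209^2 mod 1537 = 1531.
x_3 = 1531^2 mod 1537 = 36.
x_4 = 36^2 mod 1537 = 1296.
x_5 = 1296^2 mod 1537 = 1212.
x_6 = 1212^2 mod 1537 = 1109.
x_7 = 1109^2 mod 1537 = 281.
x_8 = 281^2 mod 1537 = 574.

602, 1209, 1531, 36, 1296, 1212, 1109, 281, 574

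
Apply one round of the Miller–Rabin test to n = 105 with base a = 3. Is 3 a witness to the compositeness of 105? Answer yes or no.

n − 1 = 104 = 2^3 · 13, so s = 3 and d = 13.
Repeated squaring mod 105: 3^1 ≡ 3, 3^2 ≡ 9, 3^4 ≡ 81, 3^8 ≡ 51.
13 = 8 + 4 + 1, so 3^13 ≡ 51·81·3 ≡ 3 (mod 105).
x_0 = 3^13 mod 105 = 3.
x_0 is neither 1 nor 104, so continue squaring.
x_1 = 3^2 mod 105 = 9.
x_2 = 9^2 mod 105 = 81.
Reached i = s−1 = 2 without hitting −1: 3 is a Miller–Rabin witness and 105 is composite.

yes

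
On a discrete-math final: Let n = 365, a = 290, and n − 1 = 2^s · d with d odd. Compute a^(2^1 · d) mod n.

n − 1 = 364 = 2^2 · 91, so s = 2 and d = 91.
Repeated squaring mod 365: 290^1 ≡ 290, 290^2 ≡ 150, 290^4 ≡ 235, 290^8 ≡ 110, 290^16 ≡ 55, 290^32 ≡ 105, 290^64 ≡ 75.
91 = 64 + 16 + 8 + 2 + 1, so 290^91 ≡ 75·55·110·150·290 ≡ 290 (mod 365).
x_0 = 290.
x_1 = 290^2 mod 365 = 150.

150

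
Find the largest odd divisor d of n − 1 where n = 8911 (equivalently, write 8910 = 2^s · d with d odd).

Halving: 8910 → 4455; 4455 is odd.
So 8910 = 2^1 · 4455.

4455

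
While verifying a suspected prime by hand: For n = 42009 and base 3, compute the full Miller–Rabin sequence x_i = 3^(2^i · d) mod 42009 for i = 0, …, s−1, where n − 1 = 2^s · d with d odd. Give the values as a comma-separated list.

34290, 14199, 10410

n − 1 = 42008 = 2^3 · 5251, so s = 3 and d = 5251.
x_0 = 3^5251 mod 42009 = 34290.
x_1 = 34290^2 mod 42009 = 14199.
x_2 = 14199^2 mod 42009 = 10410.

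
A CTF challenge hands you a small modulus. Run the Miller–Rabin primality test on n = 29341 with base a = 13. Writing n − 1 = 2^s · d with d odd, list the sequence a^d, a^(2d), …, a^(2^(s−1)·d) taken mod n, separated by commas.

8541, 6955

n − 1 = 29340 = 2^2 · 7335, so s = 2 and d = 7335.
x_0 = 13^7335 mod 29341 = 8541.
x_1 = 8541^2 mod 29341 = 6955.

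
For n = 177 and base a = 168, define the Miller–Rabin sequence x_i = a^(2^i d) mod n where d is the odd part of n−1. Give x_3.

n − 1 = 176 = 2^4 · 11, so s = 4 and d = 11.
x_0 = 168^11 mod 177 = 162.
x_1 = 162^2 mod 177 = 48.
x_2 = 48^2 mod 177 = 3.
x_3 = 3^2 mod 177 = 9.

9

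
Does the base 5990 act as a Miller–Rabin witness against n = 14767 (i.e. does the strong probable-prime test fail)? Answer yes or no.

no

n − 1 = 14766 = 2^1 · 7383, so s = 1 and d = 7383.
x_0 = 5990^7383 mod 14767 = 14766.
x_0 = 14766 ≡ −1, so 5990 is not a witness.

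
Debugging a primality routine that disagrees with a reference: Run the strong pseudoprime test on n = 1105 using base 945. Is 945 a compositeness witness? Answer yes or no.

yes

n − 1 = 1104 = 2^4 · 69, so s = 4 and d = 69.
x_0 = 945^69 mod 1105 = 40.
x_0 is neither 1 nor 1104, so continue squaring.
x_1 = 40^2 mod 1105 = 495.
x_2 = 495^2 mod 1105 = 820.
x_3 = 820^2 mod 1105 = 560.
Reached i = s−1 = 3 without hitting −1: 945 is a Miller–Rabin witness and 1105 is composite.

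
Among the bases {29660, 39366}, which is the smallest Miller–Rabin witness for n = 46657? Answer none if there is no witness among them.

none

n − 1 = 46656 = 2^6 · 729, so s = 6 and d = 729.
Base 29660: x_0 = 29660^729 mod 46657 = 10551. x_0 is neither 1 nor 46656, so continue squaring. x_1 = 10551^2 mod 46657 = 46656. x_1 ≡ −1, so 29660 is not a witness.
Base 39366: x_0 = 39366^729 mod 46657 = 41150. x_0 is neither 1 nor 46656, so continue squaring. x_1 = 41150^2 mod 46657 = 46656. x_1 ≡ −1, so 39366 is not a witness.
No listed base is a witness for 46657.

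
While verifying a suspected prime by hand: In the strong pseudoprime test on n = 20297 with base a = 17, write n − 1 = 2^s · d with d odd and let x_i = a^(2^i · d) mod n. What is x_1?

1

n − 1 = 20296 = 2^3 · 2537, so s = 3 and d = 2537.
x_0 = 17^2537 mod 20297 = 1.
x_1 = 1^2 mod 20297 = 1.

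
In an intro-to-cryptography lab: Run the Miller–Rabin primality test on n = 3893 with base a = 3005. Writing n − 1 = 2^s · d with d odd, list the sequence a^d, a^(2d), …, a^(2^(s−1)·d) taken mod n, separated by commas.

n − 1 = 3892 = 2^2 · 973, so s = 2 and d = 973.
x_0 = 3005^973 mod 3893 = 608.
x_1 = 608^2 mod 3893 = 3722.

608, 3722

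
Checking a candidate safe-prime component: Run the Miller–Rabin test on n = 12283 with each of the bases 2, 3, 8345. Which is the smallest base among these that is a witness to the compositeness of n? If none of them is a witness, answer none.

n − 1 = 12282 = 2^1 · 6141, so s = 1 and d = 6141.
Base 2: x_0 = 2^6141 mod 12283 = 2346. x_0 ∉ {1, 12282} and s = 1, so 2 is a Miller–Rabin witness and 12283 is composite.
Base 3: x_0 = 3^6141 mod 12283 = 1125. x_0 ∉ {1, 12282} and s = 1, so 3 is a Miller–Rabin witness and 12283 is composite.
Base 8345: x_0 = 8345^6141 mod 12283 = 5658. x_0 ∉ {1, 12282} and s = 1, so 8345 is a Miller–Rabin witness and 12283 is composite.
The smallest witness among the given bases is 2.

2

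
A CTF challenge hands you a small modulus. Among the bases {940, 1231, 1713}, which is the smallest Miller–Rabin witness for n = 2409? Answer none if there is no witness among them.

n − 1 = 2408 = 2^3 · 301, so s = 3 and d = 301.
Base 940: x_0 = 940^301 mod 2409 = 940. x_0 is neither 1 nor 2408, so continue squaring. x_1 = 940^2 mod 2409 = 1906. x_2 = 1906^2 mod 2409 = 64. Reached i = s−1 = 2 without hitting −1: 940 is a Miller–Rabin witness and 2409 is composite.
Base 1231: x_0 = 1231^301 mod 2409 = 10. x_0 is neither 1 nor 2408, so continue squaring. x_1 = 10^2 mod 2409 = 100. x_2 = 100^2 mod 2409 = 364. Reached i = s−1 = 2 without hitting −1: 1231 is a Miller–Rabin witness and 2409 is composite.
Base 1713: x_0 = 1713^301 mod 2409 = 1845. x_0 is neither 1 nor 2408, so continue squaring. x_1 = 1845^2 mod 2409 = 108. x_2 = 108^2 mod 2409 = 2028. Reached i = s−1 = 2 without hitting −1: 1713 is a Miller–Rabin witness and 2409 is composite.
The smallest witness among the given bases is 940.

940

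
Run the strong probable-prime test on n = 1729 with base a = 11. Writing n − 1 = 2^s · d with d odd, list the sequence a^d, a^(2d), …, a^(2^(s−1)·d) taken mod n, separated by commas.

1331, 1065, 1, 1, 1, 1

n − 1 = 1728 = 2^6 · 27, so s = 6 and d = 27.
x_0 = 11^27 mod 1729 = 1331.
x_1 = 1331^2 mod 1729 = 1065.
x_2 = 1065^2 mod 1729 = 1.
x_3 = 1^2 mod 1729 = 1.
x_4 = 1^2 mod 1729 = 1.
x_5 = 1^2 mod 1729 = 1.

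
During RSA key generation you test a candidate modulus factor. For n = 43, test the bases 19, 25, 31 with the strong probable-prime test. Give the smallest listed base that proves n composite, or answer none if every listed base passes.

n − 1 = 42 = 2^1 · 21, so s = 1 and d = 21.
Base 19: x_0 = 19^21 mod 43 = 42. x_0 = 42 ≡ −1, so 19 is not a witness.
Base 25: x_0 = 25^21 mod 43 = 1. x_0 = 1, so 25 is not a witness.
Base 31: x_0 = 31^21 mod 43 = 1. x_0 = 1, so 31 is not a witness.
No listed base is a witness for 43.

none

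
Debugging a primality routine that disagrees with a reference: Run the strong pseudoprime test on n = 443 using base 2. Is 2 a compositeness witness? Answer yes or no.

no

n − 1 = 442 = 2^1 · 221, so s = 1 and d = 221.
Repeated squaring mod 443: 2^1 ≡ 2, 2^2 ≡ 4, 2^4 ≡ 16, 2^8 ≡ 256, 2^16 ≡ 415, 2^32 ≡ 341, 2^64 ≡ 215, 2^128 ≡ 153.
221 = 128 + 64 + 16 + 8 + 4 + 1, so 2^221 ≡ 153·215·415·256·16·2 ≡ 442 (mod 443).
x_0 = 2^221 mod 443 = 442.
x_0 = 442 ≡ −1, so 2 is not a witness.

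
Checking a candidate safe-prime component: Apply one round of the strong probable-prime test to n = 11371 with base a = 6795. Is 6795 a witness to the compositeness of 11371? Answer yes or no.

n − 1 = 11370 = 2^1 · 5685, so s = 1 and d = 5685.
By repeated squaring, 6795^5685 ≡ 11276 (mod 11371).
x_0 = 6795^5685 mod 11371 = 11276.
x_0 ∉ {1, 11370} and s = 1, so 6795 is a Miller–Rabin witness and 11371 is composite.

yes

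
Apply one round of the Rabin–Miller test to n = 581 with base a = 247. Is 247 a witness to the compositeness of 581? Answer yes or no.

yes

n − 1 = 580 = 2^2 · 145, so s = 2 and d = 145.
x_0 = 247^145 mod 581 = 65.
x_0 is neither 1 nor 580, so continue squaring.
x_1 = 65^2 mod 581 = 158.
Reached i = s−1 = 1 without hitting −1: 247 is a Miller–Rabin witness and 581 is composite.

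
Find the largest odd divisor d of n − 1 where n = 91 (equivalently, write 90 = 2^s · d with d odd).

Halving: 90 → 45; 45 is odd.
So 90 = 2^1 · 45.

45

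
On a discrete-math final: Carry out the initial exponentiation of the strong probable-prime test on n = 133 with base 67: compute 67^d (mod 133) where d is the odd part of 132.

n − 1 = 132 = 2^2 · 33, so s = 2 and d = 33.
By repeated squaring, 67^33 ≡ 8 (mod 133).

8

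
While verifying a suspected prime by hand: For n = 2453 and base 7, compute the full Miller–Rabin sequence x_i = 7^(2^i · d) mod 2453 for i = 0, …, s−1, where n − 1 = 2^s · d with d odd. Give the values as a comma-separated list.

1179, 1643

n − 1 = 2452 = 2^2 · 613, so s = 2 and d = 613.
x_0 = 7^613 mod 2453 = 1179.
x_1 = 1179^2 mod 2453 = 1643.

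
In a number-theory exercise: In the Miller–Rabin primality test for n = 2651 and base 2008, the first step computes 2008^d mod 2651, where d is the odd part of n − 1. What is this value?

n − 1 = 2650 = 2^1 · 1325, so s = 1 and d = 1325.
2008^1325 mod 2651 = 120.

120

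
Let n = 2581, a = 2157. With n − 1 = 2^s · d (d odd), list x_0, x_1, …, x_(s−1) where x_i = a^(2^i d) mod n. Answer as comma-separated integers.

n − 1 = 2580 = 2^2 · 645, so s = 2 and d = 645.
x_0 = 2157^645 mod 2581 = 98.
x_1 = 98^2 mod 2581 = 1861.

98, 1861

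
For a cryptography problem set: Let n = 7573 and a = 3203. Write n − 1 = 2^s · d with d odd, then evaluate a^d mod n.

n − 1 = 7572 = 2^2 · 1893, so s = 2 and d = 1893.
3203^1893 mod 7573 = 1.

1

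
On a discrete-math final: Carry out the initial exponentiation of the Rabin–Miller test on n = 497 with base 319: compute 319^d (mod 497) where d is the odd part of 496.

n − 1 = 496 = 2^4 · 31, so s = 4 and d = 31.
319^31 mod 497 = 410.

410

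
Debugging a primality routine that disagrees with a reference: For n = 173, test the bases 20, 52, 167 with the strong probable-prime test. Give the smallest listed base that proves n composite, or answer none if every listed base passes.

n − 1 = 172 = 2^2 · 43, so s = 2 and d = 43.
Base 20: x_0 = 20^43 mod 173 = 80. x_0 is neither 1 nor 172, so continue squaring. x_1 = 80^2 mod 173 = 172. x_1 ≡ −1, so 20 is not a witness.
Base 52: x_0 = 52^43 mod 173 = 1. x_0 = 1, so 52 is not a witness.
Base 167: x_0 = 167^43 mod 173 = 172. x_0 = 172 ≡ −1, so 167 is not a witness.
No listed base is a witness for 173.

none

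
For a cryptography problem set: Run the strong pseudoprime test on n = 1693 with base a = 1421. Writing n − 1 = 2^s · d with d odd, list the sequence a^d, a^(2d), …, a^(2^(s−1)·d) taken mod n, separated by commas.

1601, 1692

n − 1 = 1692 = 2^2 · 423, so s = 2 and d = 423.
x_0 = 1421^423 mod 1693 = 1601.
x_1 = 1601^2 mod 1693 = 1692.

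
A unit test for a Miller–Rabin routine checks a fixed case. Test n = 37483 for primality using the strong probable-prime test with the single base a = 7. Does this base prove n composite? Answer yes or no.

no

n − 1 = 37482 = 2^1 · 18741, so s = 1 and d = 18741.
x_0 = 7^18741 mod 37483 = 1.
x_0 = 1, so 7 is not a witness.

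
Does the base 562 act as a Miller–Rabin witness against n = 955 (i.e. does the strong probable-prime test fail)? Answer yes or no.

yes

n − 1 = 954 = 2^1 · 477, so s = 1 and d = 477.
x_0 = 562^477 mod 955 = 312.
x_0 ∉ {1, 954} and s = 1, so 562 is a Miller–Rabin witness and 955 is composite.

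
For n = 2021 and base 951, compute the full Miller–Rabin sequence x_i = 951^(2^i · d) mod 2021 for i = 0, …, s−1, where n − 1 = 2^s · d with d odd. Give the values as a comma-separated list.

n − 1 = 2020 = 2^2 · 505, so s = 2 and d = 505.
x_0 = 951^505 mod 2021 = 1252.
x_1 = 1252^2 mod 2021 = 1229.

1252, 1229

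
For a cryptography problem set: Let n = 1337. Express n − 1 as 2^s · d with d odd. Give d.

167

Halving: 1336 → 668 → 334 → 167; 167 is odd.
So 1336 = 2^3 · 167.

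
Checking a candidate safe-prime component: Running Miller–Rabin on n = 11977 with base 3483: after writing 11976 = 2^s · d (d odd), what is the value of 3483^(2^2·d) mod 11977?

9304

n − 1 = 11976 = 2^3 · 1497, so s = 3 and d = 1497.
x_0 = 3483^1497 mod 11977 = 1527.
x_1 = 1527^2 mod 11977 = 8191.
x_2 = 8191^2 mod 11977 = 9304.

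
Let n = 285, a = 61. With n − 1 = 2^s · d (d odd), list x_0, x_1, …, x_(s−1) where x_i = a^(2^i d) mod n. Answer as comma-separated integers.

271, 196

n − 1 = 284 = 2^2 · 71, so s = 2 and d = 71.
x_0 = 61^71 mod 285 = 271.
x_1 = 271^2 mod 285 = 196.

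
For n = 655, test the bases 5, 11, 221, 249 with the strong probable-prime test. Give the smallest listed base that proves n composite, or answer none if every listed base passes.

n − 1 = 654 = 2^1 · 327, so s = 1 and d = 327.
Base 5: x_0 = 5^327 mod 655 = 25. x_0 ∉ {1, 654} and s = 1, so 5 is a Miller–Rabin witness and 655 is composite.
Base 11: x_0 = 11^327 mod 655 = 121. x_0 ∉ {1, 654} and s = 1, so 11 is a Miller–Rabin witness and 655 is composite.
Base 221: x_0 = 221^327 mod 655 = 546. x_0 ∉ {1, 654} and s = 1, so 221 is a Miller–Rabin witness and 655 is composite.
Base 249: x_0 = 249^327 mod 655 = 224. x_0 ∉ {1, 654} and s = 1, so 249 is a Miller–Rabin witness and 655 is composite.
The smallest witness among the given bases is 5.

5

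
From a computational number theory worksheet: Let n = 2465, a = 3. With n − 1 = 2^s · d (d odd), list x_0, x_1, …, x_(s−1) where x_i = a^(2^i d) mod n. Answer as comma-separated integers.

n − 1 = 2464 = 2^5 · 77, so s = 5 and d = 77.
x_0 = 3^77 mod 2465 = 2018.
x_1 = 2018^2 mod 2465 = 144.
x_2 = 144^2 mod 2465 = 1016.
x_3 = 1016^2 mod 2465 = 1886.
x_4 = 1886^2 mod 2465 = 1.

2018, 144, 1016, 1886, 1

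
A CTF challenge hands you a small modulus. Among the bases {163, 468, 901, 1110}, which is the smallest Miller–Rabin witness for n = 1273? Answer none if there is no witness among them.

n − 1 = 1272 = 2^3 · 159, so s = 3 and d = 159.
Base 163: x_0 = 163^159 mod 1273 = 1. x_0 = 1, so 163 is not a witness.
Base 468: x_0 = 468^159 mod 1273 = 1272. x_0 = 1272 ≡ −1, so 468 is not a witness.
Base 901: x_0 = 901^159 mod 1273 = 1272. x_0 = 1272 ≡ −1, so 901 is not a witness.
Base 1110: x_0 = 1110^159 mod 1273 = 1272. x_0 = 1272 ≡ −1, so 1110 is not a witness.
No listed base is a witness for 1273.

none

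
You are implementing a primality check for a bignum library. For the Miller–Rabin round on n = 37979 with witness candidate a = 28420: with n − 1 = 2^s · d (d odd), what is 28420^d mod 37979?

n − 1 = 37978 = 2^1 · 18989, so s = 1 and d = 18989.
28420^18989 mod 37979 = 19175.

19175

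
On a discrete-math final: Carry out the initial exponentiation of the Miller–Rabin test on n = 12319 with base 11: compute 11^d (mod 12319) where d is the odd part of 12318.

5929

n − 1 = 12318 = 2^1 · 6159, so s = 1 and d = 6159.
11^6159 mod 12319 = 5929.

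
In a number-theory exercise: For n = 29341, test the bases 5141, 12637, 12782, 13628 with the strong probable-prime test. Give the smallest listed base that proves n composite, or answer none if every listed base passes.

n − 1 = 29340 = 2^2 · 7335, so s = 2 and d = 7335.
Base 5141: x_0 = 5141^7335 mod 29341 = 7431. x_0 is neither 1 nor 29340, so continue squaring. x_1 = 7431^2 mod 29341 = 29340. x_1 ≡ −1, so 5141 is not a witness.
Base 12637: x_0 = 12637^7335 mod 29341 = 24389. x_0 is neither 1 nor 29340, so continue squaring. x_1 = 24389^2 mod 29341 = 22569. Reached i = s−1 = 1 without hitting −1: 12637 is a Miller–Rabin witness and 29341 is composite.
Base 12782: x_0 = 12782^7335 mod 29341 = 27522. x_0 is neither 1 nor 29340, so continue squaring. x_1 = 27522^2 mod 29341 = 22569. Reached i = s−1 = 1 without hitting −1: 12782 is a Miller–Rabin witness and 29341 is composite.
Base 13628: x_0 = 13628^7335 mod 29341 = 6772. x_0 is neither 1 nor 29340, so continue squaring. x_1 = 6772^2 mod 29341 = 1. x_1 = 1 but x_0 ≠ ±1, a nontrivial square root of 1 — 13628 is a witness and 29341 is composite.
The smallest witness among the given bases is 12637.

12637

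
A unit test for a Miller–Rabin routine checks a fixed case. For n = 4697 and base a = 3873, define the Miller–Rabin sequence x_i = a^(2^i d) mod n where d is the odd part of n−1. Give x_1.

1178

n − 1 = 4696 = 2^3 · 587, so s = 3 and d = 587.
x_0 = 3873^587 mod 4697 = 2300.
x_1 = 2300^2 mod 4697 = 1178.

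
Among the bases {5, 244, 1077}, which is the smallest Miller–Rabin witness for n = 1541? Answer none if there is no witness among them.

n − 1 = 1540 = 2^2 · 385, so s = 2 and d = 385.
Base 5: x_0 = 5^385 mod 1541 = 1540. x_0 = 1540 ≡ −1, so 5 is not a witness.
Base 244: x_0 = 244^385 mod 1541 = 1540. x_0 = 1540 ≡ −1, so 244 is not a witness.
Base 1077: x_0 = 1077^385 mod 1541 = 1540. x_0 = 1540 ≡ −1, so 1077 is not a witness.
No listed base is a witness for 1541.

none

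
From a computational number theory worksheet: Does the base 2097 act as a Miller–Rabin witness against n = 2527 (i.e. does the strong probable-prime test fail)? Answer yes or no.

n − 1 = 2526 = 2^1 · 1263, so s = 1 and d = 1263.
x_0 = 2097^1263 mod 2527 = 1.
x_0 = 1, so 2097 is not a witness.

no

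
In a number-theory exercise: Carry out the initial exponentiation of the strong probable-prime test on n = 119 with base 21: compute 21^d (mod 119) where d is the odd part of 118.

98

n − 1 = 118 = 2^1 · 59, so s = 1 and d = 59.
21^59 mod 119 = 98.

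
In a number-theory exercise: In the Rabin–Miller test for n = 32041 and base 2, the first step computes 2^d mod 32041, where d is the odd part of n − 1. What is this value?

22911

n − 1 = 32040 = 2^3 · 4005, so s = 3 and d = 4005.
2^4005 mod 32041 = 22911.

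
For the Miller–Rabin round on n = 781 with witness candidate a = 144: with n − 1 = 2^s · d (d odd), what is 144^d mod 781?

n − 1 = 780 = 2^2 · 195, so s = 2 and d = 195.
Repeated squaring mod 781: 144^1 ≡ 144, 144^2 ≡ 430, 144^4 ≡ 584, 144^8 ≡ 540, 144^16 ≡ 287, 144^32 ≡ 364, 144^64 ≡ 507, 144^128 ≡ 100.
195 = 128 + 64 + 2 + 1, so 144^195 ≡ 100·507·430·144 ≡ 474 (mod 781).

474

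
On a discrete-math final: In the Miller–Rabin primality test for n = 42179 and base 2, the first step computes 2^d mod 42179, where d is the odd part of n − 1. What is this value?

n − 1 = 42178 = 2^1 · 21089, so s = 1 and d = 21089.
2^21089 mod 42179 = 42178.

42178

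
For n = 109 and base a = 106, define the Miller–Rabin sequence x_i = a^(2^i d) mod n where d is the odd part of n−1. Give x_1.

1

n − 1 = 108 = 2^2 · 27, so s = 2 and d = 27.
x_0 = 106^27 mod 109 = 108.
x_1 = 108^2 mod 109 = 1.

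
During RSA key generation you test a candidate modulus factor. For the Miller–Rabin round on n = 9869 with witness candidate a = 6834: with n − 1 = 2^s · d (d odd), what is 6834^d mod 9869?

n − 1 = 9868 = 2^2 · 2467, so s = 2 and d = 2467.
6834^2467 mod 9869 = 7173.

7173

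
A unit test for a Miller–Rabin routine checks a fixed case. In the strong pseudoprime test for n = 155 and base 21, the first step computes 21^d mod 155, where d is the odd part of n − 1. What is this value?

n − 1 = 154 = 2^1 · 77, so s = 1 and d = 77.
21^77 mod 155 = 86.

86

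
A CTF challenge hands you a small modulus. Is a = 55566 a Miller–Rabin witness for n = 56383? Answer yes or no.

no

n − 1 = 56382 = 2^1 · 28191, so s = 1 and d = 28191.
Repeated squaring mod 56383: 55566^1 ≡ 55566, 55566^2 ≡ 47276, 55566^4 ≡ 54439, 55566^8 ≡ 1475, 55566^16 ≡ 33071, 55566^32 ≡ 29990, 55566^64 ≡ 34867, 55566^128 ≡ 33826, 55566^256 ≡ 18057, 55566^512 ≡ 48743, 55566^1024 ≡ 13195, 55566^2048 ≡ 53704, 55566^4096 ≡ 16400, 55566^8192 ≡ 13090, 55566^16384 ≡ 163.
28191 = 16384 + 8192 + 2048 + 1024 + 512 + 16 + 8 + 4 + 2 + 1, so 55566^28191 ≡ 163·13090·53704·13195·48743·33071·1475·54439·47276·55566 ≡ 1 (mod 56383).
x_0 = 55566^28191 mod 56383 = 1.
x_0 = 1, so 55566 is not a witness.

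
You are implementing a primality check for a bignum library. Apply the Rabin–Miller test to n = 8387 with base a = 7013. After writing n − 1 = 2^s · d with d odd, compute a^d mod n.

8386

n − 1 = 8386 = 2^1 · 4193, so s = 1 and d = 4193.
7013^4193 mod 8387 = 8386.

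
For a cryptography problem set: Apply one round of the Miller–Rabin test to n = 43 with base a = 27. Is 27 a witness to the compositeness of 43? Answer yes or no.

no

n − 1 = 42 = 2^1 · 21, so s = 1 and d = 21.
Repeated squaring mod 43: 27^1 ≡ 27, 27^2 ≡ 41, 27^4 ≡ 4, 27^8 ≡ 16, 27^16 ≡ 41.
21 = 16 + 4 + 1, so 27^21 ≡ 41·4·27 ≡ 42 (mod 43).
x_0 = 27^21 mod 43 = 42.
x_0 = 42 ≡ −1, so 27 is not a witness.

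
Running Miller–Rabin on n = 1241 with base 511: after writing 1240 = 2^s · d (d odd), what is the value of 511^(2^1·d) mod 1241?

n − 1 = 1240 = 2^3 · 155, so s = 3 and d = 155.
x_0 = 511^155 mod 1241 = 511.
x_1 = 511^2 mod 1241 = 511.

511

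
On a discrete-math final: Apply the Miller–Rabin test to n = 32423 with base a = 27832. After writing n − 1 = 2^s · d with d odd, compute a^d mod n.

1

n − 1 = 32422 = 2^1 · 16211, so s = 1 and d = 16211.
Repeated squaring mod 32423: 27832^1 ≡ 27832, 27832^2 ≡ 2331, 27832^4 ≡ 18920, 27832^8 ≡ 16480, 27832^16 ≡ 15352, 27832^32 ≡ 1117, 27832^64 ≡ 15615, 27832^128 ≡ 7265, 27832^256 ≡ 28004, 27832^512 ≡ 8915, 27832^1024 ≡ 8452, 27832^2048 ≡ 8435, 27832^4096 ≡ 13163, 27832^8192 ≡ 28480.
16211 = 8192 + 4096 + 2048 + 1024 + 512 + 256 + 64 + 16 + 2 + 1, so 27832^16211 ≡ 28480·13163·8435·8452·8915·28004·15615·15352·2331·27832 ≡ 1 (mod 32423).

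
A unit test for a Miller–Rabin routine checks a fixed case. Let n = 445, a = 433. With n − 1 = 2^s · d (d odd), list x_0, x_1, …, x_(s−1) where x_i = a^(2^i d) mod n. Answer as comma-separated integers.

n − 1 = 444 = 2^2 · 111, so s = 2 and d = 111.
x_0 = 433^111 mod 445 = 37.
x_1 = 37^2 mod 445 = 34.

37, 34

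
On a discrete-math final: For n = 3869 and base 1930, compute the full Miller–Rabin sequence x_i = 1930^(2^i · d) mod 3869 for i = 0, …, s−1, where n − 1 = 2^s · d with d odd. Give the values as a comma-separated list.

2632, 1914

n − 1 = 3868 = 2^2 · 967, so s = 2 and d = 967.
x_0 = 1930^967 mod 3869 = 2632.
x_1 = 2632^2 mod 3869 = 1914.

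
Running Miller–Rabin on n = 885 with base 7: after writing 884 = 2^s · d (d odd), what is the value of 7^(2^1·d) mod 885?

139

n − 1 = 884 = 2^2 · 221, so s = 2 and d = 221.
x_0 = 7^221 mod 885 = 322.
x_1 = 322^2 mod 885 = 139.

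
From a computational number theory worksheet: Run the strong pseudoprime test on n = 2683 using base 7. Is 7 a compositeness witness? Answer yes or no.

n − 1 = 2682 = 2^1 · 1341, so s = 1 and d = 1341.
x_0 = 7^1341 mod 2683 = 2682.
x_0 = 2682 ≡ −1, so 7 is not a witness.

no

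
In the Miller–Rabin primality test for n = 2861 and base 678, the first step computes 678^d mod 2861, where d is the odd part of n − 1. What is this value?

n − 1 = 2860 = 2^2 · 715, so s = 2 and d = 715.
By repeated squaring, 678^715 ≡ 1 (mod 2861).

1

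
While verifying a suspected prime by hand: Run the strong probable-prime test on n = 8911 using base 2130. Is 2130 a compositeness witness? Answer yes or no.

n − 1 = 8910 = 2^1 · 4455, so s = 1 and d = 4455.
Repeated squaring mod 8911: 2130^1 ≡ 2130, 2130^2 ≡ 1201, 2130^4 ≡ 7730, 2130^8 ≡ 4645, 2130^16 ≡ 2494, 2130^32 ≡ 158, 2130^64 ≡ 7142, 2130^128 ≡ 1600, 2130^256 ≡ 2543, 2130^512 ≡ 6374, 2130^1024 ≡ 2627, 2130^2048 ≡ 4015, 2130^4096 ≡ 226.
4455 = 4096 + 256 + 64 + 32 + 4 + 2 + 1, so 2130^4455 ≡ 226·2543·7142·158·7730·1201·2130 ≡ 6364 (mod 8911).
x_0 = 2130^4455 mod 8911 = 6364.
x_0 ∉ {1, 8910} and s = 1, so 2130 is a Miller–Rabin witness and 8911 is composite.

yes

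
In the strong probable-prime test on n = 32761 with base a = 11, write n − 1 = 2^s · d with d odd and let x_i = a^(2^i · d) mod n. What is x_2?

n − 1 = 32760 = 2^3 · 4095, so s = 3 and d = 4095.
x_0 = 11^4095 mod 32761 = 19004.
x_1 = 19004^2 mod 32761 = 27513.
x_2 = 27513^2 mod 32761 = 22264.

22264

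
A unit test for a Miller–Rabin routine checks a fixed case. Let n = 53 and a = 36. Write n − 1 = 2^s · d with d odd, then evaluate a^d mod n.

1

n − 1 = 52 = 2^2 · 13, so s = 2 and d = 13.
Repeated squaring mod 53: 36^1 ≡ 36, 36^2 ≡ 24, 36^4 ≡ 46, 36^8 ≡ 49.
13 = 8 + 4 + 1, so 36^13 ≡ 49·46·36 ≡ 1 (mod 53).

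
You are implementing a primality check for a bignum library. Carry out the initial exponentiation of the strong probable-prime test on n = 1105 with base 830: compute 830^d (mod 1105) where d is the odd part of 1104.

1100

n − 1 = 1104 = 2^4 · 69, so s = 4 and d = 69.
Repeated squaring mod 1105: 830^1 ≡ 830, 830^2 ≡ 485, 830^4 ≡ 965, 830^8 ≡ 815, 830^16 ≡ 120, 830^32 ≡ 35, 830^64 ≡ 120.
69 = 64 + 4 + 1, so 830^69 ≡ 120·965·830 ≡ 1100 (mod 1105).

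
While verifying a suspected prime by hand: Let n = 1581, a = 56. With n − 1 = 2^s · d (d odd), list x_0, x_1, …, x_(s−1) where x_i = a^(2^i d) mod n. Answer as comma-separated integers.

n − 1 = 1580 = 2^2 · 395, so s = 2 and d = 395.
x_0 = 56^395 mod 1581 = 470.
x_1 = 470^2 mod 1581 = 1141.

470, 1141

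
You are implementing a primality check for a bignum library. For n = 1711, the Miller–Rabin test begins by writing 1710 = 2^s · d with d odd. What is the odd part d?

Halving: 1710 → 855; 855 is odd.
So 1710 = 2^1 · 855.

855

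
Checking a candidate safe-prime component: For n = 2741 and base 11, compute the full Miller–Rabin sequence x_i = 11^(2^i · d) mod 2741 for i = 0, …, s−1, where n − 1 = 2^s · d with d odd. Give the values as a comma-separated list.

2085, 2740

n − 1 = 2740 = 2^2 · 685, so s = 2 and d = 685.
x_0 = 11^685 mod 2741 = 2085.
x_1 = 2085^2 mod 2741 = 2740.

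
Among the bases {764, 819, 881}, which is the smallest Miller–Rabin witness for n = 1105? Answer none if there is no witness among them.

n − 1 = 1104 = 2^4 · 69, so s = 4 and d = 69.
Base 764: x_0 = 764^69 mod 1105 = 1104. x_0 = 1104 ≡ −1, so 764 is not a witness.
Base 819: x_0 = 819^69 mod 1105 = 39. x_0 is neither 1 nor 1104, so continue squaring. x_1 = 39^2 mod 1105 = 416. x_2 = 416^2 mod 1105 = 676. x_3 = 676^2 mod 1105 = 611. Reached i = s−1 = 3 without hitting −1: 819 is a Miller–Rabin witness and 1105 is composite.
Base 881: x_0 = 881^69 mod 1105 = 896. x_0 is neither 1 nor 1104, so continue squaring. x_1 = 896^2 mod 1105 = 586. x_2 = 586^2 mod 1105 = 846. x_3 = 846^2 mod 1105 = 781. Reached i = s−1 = 3 without hitting −1: 881 is a Miller–Rabin witness and 1105 is composite.
The smallest witness among the given bases is 819.

819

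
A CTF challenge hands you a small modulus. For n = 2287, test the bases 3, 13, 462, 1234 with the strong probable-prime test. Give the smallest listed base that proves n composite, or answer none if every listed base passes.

n − 1 = 2286 = 2^1 · 1143, so s = 1 and d = 1143.
Base 3: x_0 = 3^1143 mod 2287 = 2286. x_0 = 2286 ≡ −1, so 3 is not a witness.
Base 13: x_0 = 13^1143 mod 2287 = 1. x_0 = 1, so 13 is not a witness.
Base 462: x_0 = 462^1143 mod 2287 = 2286. x_0 = 2286 ≡ −1, so 462 is not a witness.
Base 1234: x_0 = 1234^1143 mod 2287 = 2286. x_0 = 2286 ≡ −1, so 1234 is not a witness.
No listed base is a witness for 2287.

none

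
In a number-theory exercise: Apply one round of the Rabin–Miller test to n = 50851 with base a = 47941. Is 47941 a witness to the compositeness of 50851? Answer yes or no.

yes

n − 1 = 50850 = 2^1 · 25425, so s = 1 and d = 25425.
x_0 = 47941^25425 mod 50851 = 6740.
x_0 ∉ {1, 50850} and s = 1, so 47941 is a Miller–Rabin witness and 50851 is composite.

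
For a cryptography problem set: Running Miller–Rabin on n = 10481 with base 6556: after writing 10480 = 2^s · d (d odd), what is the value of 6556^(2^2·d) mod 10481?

2777

n − 1 = 10480 = 2^4 · 655, so s = 4 and d = 655.
Repeated squaring mod 10481: 6556^1 ≡ 6556, 6556^2 ≡ 9036, 6556^4 ≡ 2306, 6556^8 ≡ 3769, 6556^16 ≡ 3606, 6556^32 ≡ 6796, 6556^64 ≡ 6330, 6556^128 ≡ 37, 6556^256 ≡ 1369, 6556^512 ≡ 8543.
655 = 512 + 128 + 8 + 4 + 2 + 1, so 6556^655 ≡ 8543·37·3769·2306·9036·6556 ≡ 7983 (mod 10481).
x_0 = 7983.
x_1 = 7983^2 mod 10481 = 3809.
x_2 = 3809^2 mod 10481 = 2777.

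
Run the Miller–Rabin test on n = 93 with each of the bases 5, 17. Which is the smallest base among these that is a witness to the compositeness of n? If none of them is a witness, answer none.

n − 1 = 92 = 2^2 · 23, so s = 2 and d = 23.
Base 5: x_0 = 5^23 mod 93 = 56. x_0 is neither 1 nor 92, so continue squaring. x_1 = 56^2 mod 93 = 67. Reached i = s−1 = 1 without hitting −1: 5 is a Miller–Rabin witness and 93 is composite.
Base 17: x_0 = 17^23 mod 93 = 44. x_0 is neither 1 nor 92, so continue squaring. x_1 = 44^2 mod 93 = 76. Reached i = s−1 = 1 without hitting −1: 17 is a Miller–Rabin witness and 93 is composite.
The smallest witness among the given bases is 5.

5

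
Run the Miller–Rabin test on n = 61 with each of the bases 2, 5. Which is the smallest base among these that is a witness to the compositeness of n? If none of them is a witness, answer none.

n − 1 = 60 = 2^2 · 15, so s = 2 and d = 15.
Base 2: x_0 = 2^15 mod 61 = 11. x_0 is neither 1 nor 60, so continue squaring. x_1 = 11^2 mod 61 = 60. x_1 ≡ −1, so 2 is not a witness.
Base 5: x_0 = 5^15 mod 61 = 60. x_0 = 60 ≡ −1, so 5 is not a witness.
No listed base is a witness for 61.

none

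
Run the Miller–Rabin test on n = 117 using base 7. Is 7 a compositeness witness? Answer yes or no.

yes

n − 1 = 116 = 2^2 · 29, so s = 2 and d = 29.
By repeated squaring, 7^29 ≡ 76 (mod 117).
x_0 = 7^29 mod 117 = 76.
x_0 is neither 1 nor 116, so continue squaring.
x_1 = 76^2 mod 117 = 43.
Reached i = s−1 = 1 without hitting −1: 7 is a Miller–Rabin witness and 117 is composite.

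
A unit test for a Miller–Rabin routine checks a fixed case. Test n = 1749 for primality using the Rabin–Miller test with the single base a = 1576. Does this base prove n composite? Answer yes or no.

n − 1 = 1748 = 2^2 · 437, so s = 2 and d = 437.
Repeated squaring mod 1749: 1576^1 ≡ 1576, 1576^2 ≡ 196, 1576^4 ≡ 1687, 1576^8 ≡ 346, 1576^16 ≡ 784, 1576^32 ≡ 757, 1576^64 ≡ 1126, 1576^128 ≡ 1600, 1576^256 ≡ 1213.
437 = 256 + 128 + 32 + 16 + 4 + 1, so 1576^437 ≡ 1213·1600·757·784·1687·1576 ≡ 1582 (mod 1749).
x_0 = 1576^437 mod 1749 = 1582.
x_0 is neither 1 nor 1748, so continue squaring.
x_1 = 1582^2 mod 1749 = 1654.
Reached i = s−1 = 1 without hitting −1: 1576 is a Miller–Rabin witness and 1749 is composite.

yes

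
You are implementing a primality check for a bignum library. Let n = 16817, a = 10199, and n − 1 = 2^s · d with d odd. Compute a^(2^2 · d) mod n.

n − 1 = 16816 = 2^4 · 1051, so s = 4 and d = 1051.
x_0 = 10199^1051 mod 16817 = 8129.
x_1 = 8129^2 mod 16817 = 6648.
x_2 = 6648^2 mod 16817 = 828.

828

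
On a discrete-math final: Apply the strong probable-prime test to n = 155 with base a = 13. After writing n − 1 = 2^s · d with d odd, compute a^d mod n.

48

n − 1 = 154 = 2^1 · 77, so s = 1 and d = 77.
13^77 mod 155 = 48.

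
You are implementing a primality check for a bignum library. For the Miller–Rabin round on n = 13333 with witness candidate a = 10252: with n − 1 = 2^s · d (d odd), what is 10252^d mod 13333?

1

n − 1 = 13332 = 2^2 · 3333, so s = 2 and d = 3333.
Repeated squaring mod 13333: 10252^1 ≡ 10252, 10252^2 ≡ 12798, 10252^4 ≡ 6232, 10252^8 ≡ 12128, 10252^16 ≡ 12061, 10252^32 ≡ 4691, 10252^64 ≡ 6031, 10252^128 ≡ 537, 10252^256 ≡ 8376, 10252^512 ≡ 12463, 10252^1024 ≡ 10252, 10252^2048 ≡ 12798.
3333 = 2048 + 1024 + 256 + 4 + 1, so 10252^3333 ≡ 12798·10252·8376·6232·10252 ≡ 1 (mod 13333).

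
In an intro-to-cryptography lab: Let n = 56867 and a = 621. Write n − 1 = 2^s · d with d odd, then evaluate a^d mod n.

55900

n − 1 = 56866 = 2^1 · 28433, so s = 1 and d = 28433.
621^28433 mod 56867 = 55900.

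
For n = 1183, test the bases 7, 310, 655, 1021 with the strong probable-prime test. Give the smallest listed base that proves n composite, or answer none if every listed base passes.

7

n − 1 = 1182 = 2^1 · 591, so s = 1 and d = 591.
Base 7: x_0 = 7^591 mod 1183 = 616. x_0 ∉ {1, 1182} and s = 1, so 7 is a Miller–Rabin witness and 1183 is composite.
Base 310: x_0 = 310^591 mod 1183 = 1149. x_0 ∉ {1, 1182} and s = 1, so 310 is a Miller–Rabin witness and 1183 is composite.
Base 655: x_0 = 655^591 mod 1183 = 645. x_0 ∉ {1, 1182} and s = 1, so 655 is a Miller–Rabin witness and 1183 is composite.
Base 1021: x_0 = 1021^591 mod 1183 = 447. x_0 ∉ {1, 1182} and s = 1, so 1021 is a Miller–Rabin witness and 1183 is composite.
The smallest witness among the given bases is 7.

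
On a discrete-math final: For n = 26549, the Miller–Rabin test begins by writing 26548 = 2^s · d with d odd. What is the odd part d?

6637

Halving: 26548 → 13274 → 6637; 6637 is odd.
So 26548 = 2^2 · 6637.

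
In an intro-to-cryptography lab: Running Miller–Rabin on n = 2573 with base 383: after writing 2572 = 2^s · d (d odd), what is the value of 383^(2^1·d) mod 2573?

n − 1 = 2572 = 2^2 · 643, so s = 2 and d = 643.
x_0 = 383^643 mod 2573 = 1230.
x_1 = 1230^2 mod 2573 = 2549.

2549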